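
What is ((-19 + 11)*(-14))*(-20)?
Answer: -2240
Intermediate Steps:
((-19 + 11)*(-14))*(-20) = -8*(-14)*(-20) = 112*(-20) = -2240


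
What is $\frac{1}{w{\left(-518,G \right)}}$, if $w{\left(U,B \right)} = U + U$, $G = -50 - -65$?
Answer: $- \frac{1}{1036} \approx -0.00096525$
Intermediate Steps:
$G = 15$ ($G = -50 + 65 = 15$)
$w{\left(U,B \right)} = 2 U$
$\frac{1}{w{\left(-518,G \right)}} = \frac{1}{2 \left(-518\right)} = \frac{1}{-1036} = - \frac{1}{1036}$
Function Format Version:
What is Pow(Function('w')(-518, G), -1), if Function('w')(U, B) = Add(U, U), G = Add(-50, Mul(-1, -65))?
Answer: Rational(-1, 1036) ≈ -0.00096525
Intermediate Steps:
G = 15 (G = Add(-50, 65) = 15)
Function('w')(U, B) = Mul(2, U)
Pow(Function('w')(-518, G), -1) = Pow(Mul(2, -518), -1) = Pow(-1036, -1) = Rational(-1, 1036)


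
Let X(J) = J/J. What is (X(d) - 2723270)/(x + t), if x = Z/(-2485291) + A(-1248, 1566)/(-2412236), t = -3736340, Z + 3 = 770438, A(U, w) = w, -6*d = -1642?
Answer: 8163146456832954922/11199882629435787103 ≈ 0.72886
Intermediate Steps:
d = 821/3 (d = -⅙*(-1642) = 821/3 ≈ 273.67)
Z = 770435 (Z = -3 + 770438 = 770435)
X(J) = 1
x = -931181504183/2997554210338 (x = 770435/(-2485291) + 1566/(-2412236) = 770435*(-1/2485291) + 1566*(-1/2412236) = -770435/2485291 - 783/1206118 = -931181504183/2997554210338 ≈ -0.31065)
(X(d) - 2723270)/(x + t) = (1 - 2723270)/(-931181504183/2997554210338 - 3736340) = -2723269/(-11199882629435787103/2997554210338) = -2723269*(-2997554210338/11199882629435787103) = 8163146456832954922/11199882629435787103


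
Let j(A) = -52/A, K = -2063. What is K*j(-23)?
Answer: -107276/23 ≈ -4664.2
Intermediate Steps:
K*j(-23) = -(-107276)/(-23) = -(-107276)*(-1)/23 = -2063*52/23 = -107276/23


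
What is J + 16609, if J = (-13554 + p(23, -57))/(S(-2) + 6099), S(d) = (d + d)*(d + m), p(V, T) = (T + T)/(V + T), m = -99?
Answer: 1835911198/110551 ≈ 16607.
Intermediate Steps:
p(V, T) = 2*T/(T + V) (p(V, T) = (2*T)/(T + V) = 2*T/(T + V))
S(d) = 2*d*(-99 + d) (S(d) = (d + d)*(d - 99) = (2*d)*(-99 + d) = 2*d*(-99 + d))
J = -230361/110551 (J = (-13554 + 2*(-57)/(-57 + 23))/(2*(-2)*(-99 - 2) + 6099) = (-13554 + 2*(-57)/(-34))/(2*(-2)*(-101) + 6099) = (-13554 + 2*(-57)*(-1/34))/(404 + 6099) = (-13554 + 57/17)/6503 = -230361/17*1/6503 = -230361/110551 ≈ -2.0838)
J + 16609 = -230361/110551 + 16609 = 1835911198/110551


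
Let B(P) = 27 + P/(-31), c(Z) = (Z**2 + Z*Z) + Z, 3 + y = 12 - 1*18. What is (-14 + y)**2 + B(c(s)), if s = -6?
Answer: 17170/31 ≈ 553.87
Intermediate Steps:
y = -9 (y = -3 + (12 - 1*18) = -3 + (12 - 18) = -3 - 6 = -9)
c(Z) = Z + 2*Z**2 (c(Z) = (Z**2 + Z**2) + Z = 2*Z**2 + Z = Z + 2*Z**2)
B(P) = 27 - P/31 (B(P) = 27 + P*(-1/31) = 27 - P/31)
(-14 + y)**2 + B(c(s)) = (-14 - 9)**2 + (27 - (-6)*(1 + 2*(-6))/31) = (-23)**2 + (27 - (-6)*(1 - 12)/31) = 529 + (27 - (-6)*(-11)/31) = 529 + (27 - 1/31*66) = 529 + (27 - 66/31) = 529 + 771/31 = 17170/31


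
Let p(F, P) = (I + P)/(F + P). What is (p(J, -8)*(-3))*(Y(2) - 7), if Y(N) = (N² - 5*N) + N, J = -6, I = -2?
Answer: 165/7 ≈ 23.571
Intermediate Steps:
p(F, P) = (-2 + P)/(F + P)
Y(N) = N² - 4*N
(p(J, -8)*(-3))*(Y(2) - 7) = (((-2 - 8)/(-6 - 8))*(-3))*(2*(-4 + 2) - 7) = ((-10/(-14))*(-3))*(2*(-2) - 7) = (-1/14*(-10)*(-3))*(-4 - 7) = ((5/7)*(-3))*(-11) = -15/7*(-11) = 165/7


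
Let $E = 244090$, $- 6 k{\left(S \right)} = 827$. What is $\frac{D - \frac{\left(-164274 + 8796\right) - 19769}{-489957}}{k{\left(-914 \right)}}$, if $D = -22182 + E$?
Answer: $- \frac{217450405418}{135064813} \approx -1610.0$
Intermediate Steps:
$k{\left(S \right)} = - \frac{827}{6}$ ($k{\left(S \right)} = \left(- \frac{1}{6}\right) 827 = - \frac{827}{6}$)
$D = 221908$ ($D = -22182 + 244090 = 221908$)
$\frac{D - \frac{\left(-164274 + 8796\right) - 19769}{-489957}}{k{\left(-914 \right)}} = \frac{221908 - \frac{\left(-164274 + 8796\right) - 19769}{-489957}}{- \frac{827}{6}} = \left(221908 - \left(-155478 - 19769\right) \left(- \frac{1}{489957}\right)\right) \left(- \frac{6}{827}\right) = \left(221908 - \left(-175247\right) \left(- \frac{1}{489957}\right)\right) \left(- \frac{6}{827}\right) = \left(221908 - \frac{175247}{489957}\right) \left(- \frac{6}{827}\right) = \frac{108725202709}{489957} \left(- \frac{6}{827}\right) = - \frac{217450405418}{135064813}$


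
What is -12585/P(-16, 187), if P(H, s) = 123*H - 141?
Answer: 4195/703 ≈ 5.9673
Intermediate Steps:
P(H, s) = -141 + 123*H
-12585/P(-16, 187) = -12585/(-141 + 123*(-16)) = -12585/(-141 - 1968) = -12585/(-2109) = -12585*(-1/2109) = 4195/703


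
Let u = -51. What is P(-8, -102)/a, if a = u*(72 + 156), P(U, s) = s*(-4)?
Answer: -2/57 ≈ -0.035088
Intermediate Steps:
P(U, s) = -4*s
a = -11628 (a = -51*(72 + 156) = -51*228 = -11628)
P(-8, -102)/a = -4*(-102)/(-11628) = 408*(-1/11628) = -2/57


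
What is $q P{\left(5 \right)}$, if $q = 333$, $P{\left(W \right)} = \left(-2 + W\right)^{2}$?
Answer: $2997$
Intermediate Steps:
$q P{\left(5 \right)} = 333 \left(-2 + 5\right)^{2} = 333 \cdot 3^{2} = 333 \cdot 9 = 2997$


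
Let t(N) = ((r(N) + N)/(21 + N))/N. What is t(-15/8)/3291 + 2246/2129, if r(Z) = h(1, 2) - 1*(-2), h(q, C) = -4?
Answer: 16964217862/16080007005 ≈ 1.0550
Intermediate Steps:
r(Z) = -2 (r(Z) = -4 - 1*(-2) = -4 + 2 = -2)
t(N) = (-2 + N)/(N*(21 + N)) (t(N) = ((-2 + N)/(21 + N))/N = (-2 + N)/(N*(21 + N)))
t(-15/8)/3291 + 2246/2129 = ((-2 - 15/8)/(((-15/8))*(21 - 15/8)))/3291 + 2246/2129 = ((-2 - 15*1/8)/(((-15*1/8))*(21 - 15*1/8)))*(1/3291) + 2246*(1/2129) = ((-2 - 15/8)/((-15/8)*(21 - 15/8)))*(1/3291) + 2246/2129 = -8/15*(-31/8)/153/8*(1/3291) + 2246/2129 = -8/15*8/153*(-31/8)*(1/3291) + 2246/2129 = (248/2295)*(1/3291) + 2246/2129 = 248/7552845 + 2246/2129 = 16964217862/16080007005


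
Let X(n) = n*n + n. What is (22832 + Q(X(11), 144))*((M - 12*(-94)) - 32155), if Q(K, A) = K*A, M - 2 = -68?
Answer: -1300931120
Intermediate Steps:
M = -66 (M = 2 - 68 = -66)
X(n) = n + n² (X(n) = n² + n = n + n²)
Q(K, A) = A*K
(22832 + Q(X(11), 144))*((M - 12*(-94)) - 32155) = (22832 + 144*(11*(1 + 11)))*((-66 - 12*(-94)) - 32155) = (22832 + 144*(11*12))*((-66 + 1128) - 32155) = (22832 + 144*132)*(1062 - 32155) = (22832 + 19008)*(-31093) = 41840*(-31093) = -1300931120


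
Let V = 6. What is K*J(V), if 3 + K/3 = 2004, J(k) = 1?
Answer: 6003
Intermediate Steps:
K = 6003 (K = -9 + 3*2004 = -9 + 6012 = 6003)
K*J(V) = 6003*1 = 6003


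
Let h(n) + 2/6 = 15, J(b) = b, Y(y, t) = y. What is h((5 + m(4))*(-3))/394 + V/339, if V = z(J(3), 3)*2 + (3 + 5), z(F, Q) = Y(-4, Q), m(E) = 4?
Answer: 22/591 ≈ 0.037225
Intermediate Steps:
z(F, Q) = -4
h(n) = 44/3 (h(n) = -1/3 + 15 = 44/3)
V = 0 (V = -4*2 + (3 + 5) = -8 + 8 = 0)
h((5 + m(4))*(-3))/394 + V/339 = (44/3)/394 + 0/339 = (44/3)*(1/394) + 0*(1/339) = 22/591 + 0 = 22/591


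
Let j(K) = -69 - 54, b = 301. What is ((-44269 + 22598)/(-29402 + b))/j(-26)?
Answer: -21671/3579423 ≈ -0.0060543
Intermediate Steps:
j(K) = -123
((-44269 + 22598)/(-29402 + b))/j(-26) = ((-44269 + 22598)/(-29402 + 301))/(-123) = -21671/(-29101)*(-1/123) = -21671*(-1/29101)*(-1/123) = (21671/29101)*(-1/123) = -21671/3579423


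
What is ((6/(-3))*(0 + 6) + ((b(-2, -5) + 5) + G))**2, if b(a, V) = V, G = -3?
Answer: 225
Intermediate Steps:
((6/(-3))*(0 + 6) + ((b(-2, -5) + 5) + G))**2 = ((6/(-3))*(0 + 6) + ((-5 + 5) - 3))**2 = ((6*(-1/3))*6 + (0 - 3))**2 = (-2*6 - 3)**2 = (-12 - 3)**2 = (-15)**2 = 225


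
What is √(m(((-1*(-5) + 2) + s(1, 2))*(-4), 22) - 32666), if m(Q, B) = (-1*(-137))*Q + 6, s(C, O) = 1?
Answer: 42*I*√21 ≈ 192.47*I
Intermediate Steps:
m(Q, B) = 6 + 137*Q (m(Q, B) = 137*Q + 6 = 6 + 137*Q)
√(m(((-1*(-5) + 2) + s(1, 2))*(-4), 22) - 32666) = √((6 + 137*(((-1*(-5) + 2) + 1)*(-4))) - 32666) = √((6 + 137*(((5 + 2) + 1)*(-4))) - 32666) = √((6 + 137*((7 + 1)*(-4))) - 32666) = √((6 + 137*(8*(-4))) - 32666) = √((6 + 137*(-32)) - 32666) = √((6 - 4384) - 32666) = √(-4378 - 32666) = √(-37044) = 42*I*√21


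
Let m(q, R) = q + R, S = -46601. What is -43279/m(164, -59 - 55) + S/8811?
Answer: -383661319/440550 ≈ -870.87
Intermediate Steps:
m(q, R) = R + q
-43279/m(164, -59 - 55) + S/8811 = -43279/((-59 - 55) + 164) - 46601/8811 = -43279/(-114 + 164) - 46601*1/8811 = -43279/50 - 46601/8811 = -383661319/440550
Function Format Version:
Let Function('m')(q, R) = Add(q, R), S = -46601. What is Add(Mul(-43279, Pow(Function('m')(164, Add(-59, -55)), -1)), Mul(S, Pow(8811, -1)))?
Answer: Rational(-383661319, 440550) ≈ -870.87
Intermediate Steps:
Function('m')(q, R) = Add(R, q)
Add(Mul(-43279, Pow(Function('m')(164, Add(-59, -55)), -1)), Mul(S, Pow(8811, -1))) = Add(Mul(-43279, Pow(Add(Add(-59, -55), 164), -1)), Mul(-46601, Pow(8811, -1))) = Add(Mul(-43279, Pow(Add(-114, 164), -1)), Mul(-46601, Rational(1, 8811))) = Add(Mul(-43279, Pow(50, -1)), Rational(-46601, 8811)) = Add(Mul(-43279, Rational(1, 50)), Rational(-46601, 8811)) = Add(Rational(-43279, 50), Rational(-46601, 8811)) = Rational(-383661319, 440550)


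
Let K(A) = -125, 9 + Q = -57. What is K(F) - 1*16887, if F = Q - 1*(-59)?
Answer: -17012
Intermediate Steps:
Q = -66 (Q = -9 - 57 = -66)
F = -7 (F = -66 - 1*(-59) = -66 + 59 = -7)
K(F) - 1*16887 = -125 - 1*16887 = -125 - 16887 = -17012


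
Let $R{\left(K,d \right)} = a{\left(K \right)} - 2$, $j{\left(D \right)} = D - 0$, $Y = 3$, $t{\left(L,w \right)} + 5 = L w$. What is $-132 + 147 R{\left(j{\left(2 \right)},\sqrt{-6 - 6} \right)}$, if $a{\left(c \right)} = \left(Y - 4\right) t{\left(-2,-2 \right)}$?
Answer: $-279$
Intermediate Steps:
$t{\left(L,w \right)} = -5 + L w$
$a{\left(c \right)} = 1$ ($a{\left(c \right)} = \left(3 - 4\right) \left(-5 - -4\right) = - (-5 + 4) = \left(-1\right) \left(-1\right) = 1$)
$j{\left(D \right)} = D$ ($j{\left(D \right)} = D + 0 = D$)
$R{\left(K,d \right)} = -1$ ($R{\left(K,d \right)} = 1 - 2 = -1$)
$-132 + 147 R{\left(j{\left(2 \right)},\sqrt{-6 - 6} \right)} = -132 + 147 \left(-1\right) = -132 - 147 = -279$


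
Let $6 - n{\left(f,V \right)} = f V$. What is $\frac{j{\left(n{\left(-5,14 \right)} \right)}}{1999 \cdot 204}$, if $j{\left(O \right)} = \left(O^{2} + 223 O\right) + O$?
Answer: $\frac{1900}{33983} \approx 0.05591$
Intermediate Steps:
$n{\left(f,V \right)} = 6 - V f$ ($n{\left(f,V \right)} = 6 - f V = 6 - V f$)
$j{\left(O \right)} = O^{2} + 224 O$
$\frac{j{\left(n{\left(-5,14 \right)} \right)}}{1999 \cdot 204} = \frac{\left(6 - 14 \left(-5\right)\right) \left(224 - \left(-6 + 14 \left(-5\right)\right)\right)}{1999 \cdot 204} = \frac{\left(6 + 70\right) \left(224 + \left(6 + 70\right)\right)}{407796} = 76 \left(224 + 76\right) \frac{1}{407796} = 76 \cdot 300 \cdot \frac{1}{407796} = 22800 \cdot \frac{1}{407796} = \frac{1900}{33983}$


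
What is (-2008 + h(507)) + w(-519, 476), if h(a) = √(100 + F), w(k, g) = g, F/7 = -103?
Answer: -1532 + 3*I*√69 ≈ -1532.0 + 24.92*I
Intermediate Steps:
F = -721 (F = 7*(-103) = -721)
h(a) = 3*I*√69 (h(a) = √(100 - 721) = √(-621) = 3*I*√69)
(-2008 + h(507)) + w(-519, 476) = (-2008 + 3*I*√69) + 476 = -1532 + 3*I*√69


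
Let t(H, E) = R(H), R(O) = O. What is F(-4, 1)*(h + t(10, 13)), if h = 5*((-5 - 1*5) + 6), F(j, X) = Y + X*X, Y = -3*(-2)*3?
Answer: -190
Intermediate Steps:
t(H, E) = H
Y = 18 (Y = 6*3 = 18)
F(j, X) = 18 + X² (F(j, X) = 18 + X*X = 18 + X²)
h = -20 (h = 5*((-5 - 5) + 6) = 5*(-10 + 6) = 5*(-4) = -20)
F(-4, 1)*(h + t(10, 13)) = (18 + 1²)*(-20 + 10) = (18 + 1)*(-10) = 19*(-10) = -190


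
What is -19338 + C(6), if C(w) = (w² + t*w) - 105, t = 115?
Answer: -18717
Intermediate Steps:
C(w) = -105 + w² + 115*w (C(w) = (w² + 115*w) - 105 = -105 + w² + 115*w)
-19338 + C(6) = -19338 + (-105 + 6² + 115*6) = -19338 + (-105 + 36 + 690) = -19338 + 621 = -18717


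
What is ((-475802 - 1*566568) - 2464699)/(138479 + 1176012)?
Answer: -3507069/1314491 ≈ -2.6680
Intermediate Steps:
((-475802 - 1*566568) - 2464699)/(138479 + 1176012) = ((-475802 - 566568) - 2464699)/1314491 = (-1042370 - 2464699)*(1/1314491) = -3507069*1/1314491 = -3507069/1314491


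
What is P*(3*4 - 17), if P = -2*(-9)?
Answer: -90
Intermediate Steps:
P = 18
P*(3*4 - 17) = 18*(3*4 - 17) = 18*(12 - 17) = 18*(-5) = -90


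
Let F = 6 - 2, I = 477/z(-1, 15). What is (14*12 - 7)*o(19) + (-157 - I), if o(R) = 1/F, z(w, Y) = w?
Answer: 1441/4 ≈ 360.25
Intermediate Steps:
I = -477 (I = 477/(-1) = 477*(-1) = -477)
F = 4
o(R) = 1/4
(14*12 - 7)*o(19) + (-157 - I) = (14*12 - 7)*(1/4) + (-157 - 1*(-477)) = (168 - 7)*(1/4) + (-157 + 477) = 161*(1/4) + 320 = 161/4 + 320 = 1441/4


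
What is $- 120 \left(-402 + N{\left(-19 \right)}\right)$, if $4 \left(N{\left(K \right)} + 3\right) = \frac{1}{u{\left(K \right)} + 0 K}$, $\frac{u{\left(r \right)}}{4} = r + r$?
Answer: $\frac{3693615}{76} \approx 48600.0$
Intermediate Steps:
$u{\left(r \right)} = 8 r$ ($u{\left(r \right)} = 4 \left(r + r\right) = 4 \cdot 2 r = 8 r$)
$N{\left(K \right)} = -3 + \frac{1}{32 K}$ ($N{\left(K \right)} = -3 + \frac{1}{4 \left(8 K + 0 K\right)} = -3 + \frac{1}{4 \left(8 K + 0\right)} = -3 + \frac{1}{4 \cdot 8 K} = -3 + \frac{\frac{1}{8} \frac{1}{K}}{4} = -3 + \frac{1}{32 K}$)
$- 120 \left(-402 + N{\left(-19 \right)}\right) = - 120 \left(-402 - \left(3 - \frac{1}{32 \left(-19\right)}\right)\right) = - 120 \left(-402 + \left(-3 + \frac{1}{32} \left(- \frac{1}{19}\right)\right)\right) = - 120 \left(-402 - \frac{1825}{608}\right) = \left(-120\right) \left(- \frac{246241}{608}\right) = \frac{3693615}{76}$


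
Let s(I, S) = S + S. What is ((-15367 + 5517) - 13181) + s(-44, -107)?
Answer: -23245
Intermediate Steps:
s(I, S) = 2*S
((-15367 + 5517) - 13181) + s(-44, -107) = ((-15367 + 5517) - 13181) + 2*(-107) = (-9850 - 13181) - 214 = -23031 - 214 = -23245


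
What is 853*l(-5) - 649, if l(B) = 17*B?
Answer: -73154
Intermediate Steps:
853*l(-5) - 649 = 853*(17*(-5)) - 649 = 853*(-85) - 649 = -72505 - 649 = -73154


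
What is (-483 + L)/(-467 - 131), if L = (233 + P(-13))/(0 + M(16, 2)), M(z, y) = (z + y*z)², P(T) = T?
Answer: 278153/344448 ≈ 0.80753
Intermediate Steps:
L = 55/576 (L = (233 - 13)/(0 + 16²*(1 + 2)²) = 220/(0 + 256*3²) = 220/(0 + 256*9) = 220/(0 + 2304) = 220/2304 = 220*(1/2304) = 55/576 ≈ 0.095486)
(-483 + L)/(-467 - 131) = (-483 + 55/576)/(-467 - 131) = -278153/576/(-598) = -278153/576*(-1/598) = 278153/344448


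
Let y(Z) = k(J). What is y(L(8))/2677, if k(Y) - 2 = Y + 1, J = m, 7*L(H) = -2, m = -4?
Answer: -1/2677 ≈ -0.00037355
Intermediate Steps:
L(H) = -2/7 (L(H) = (⅐)*(-2) = -2/7)
J = -4
k(Y) = 3 + Y (k(Y) = 2 + (Y + 1) = 2 + (1 + Y) = 3 + Y)
y(Z) = -1 (y(Z) = 3 - 4 = -1)
y(L(8))/2677 = -1/2677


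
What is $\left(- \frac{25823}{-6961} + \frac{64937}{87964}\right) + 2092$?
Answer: $\frac{1283691529997}{612317404} \approx 2096.4$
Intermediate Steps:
$\left(- \frac{25823}{-6961} + \frac{64937}{87964}\right) + 2092 = \left(\left(-25823\right) \left(- \frac{1}{6961}\right) + 64937 \cdot \frac{1}{87964}\right) + 2092 = \left(\frac{25823}{6961} + \frac{64937}{87964}\right) + 2092 = \frac{2723520829}{612317404} + 2092 = \frac{1283691529997}{612317404}$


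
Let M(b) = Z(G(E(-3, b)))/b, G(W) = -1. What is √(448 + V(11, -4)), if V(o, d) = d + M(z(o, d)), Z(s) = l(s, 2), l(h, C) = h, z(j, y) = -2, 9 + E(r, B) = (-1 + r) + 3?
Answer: √1778/2 ≈ 21.083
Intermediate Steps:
E(r, B) = -7 + r (E(r, B) = -9 + ((-1 + r) + 3) = -9 + (2 + r) = -7 + r)
Z(s) = s
M(b) = -1/b
V(o, d) = ½ + d (V(o, d) = d - 1/(-2) = d - 1*(-½) = d + ½ = ½ + d)
√(448 + V(11, -4)) = √(448 + (½ - 4)) = √(448 - 7/2) = √(889/2) = √1778/2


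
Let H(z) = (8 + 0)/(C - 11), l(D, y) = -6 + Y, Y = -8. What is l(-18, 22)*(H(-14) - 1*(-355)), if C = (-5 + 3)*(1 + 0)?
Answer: -64498/13 ≈ -4961.4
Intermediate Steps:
l(D, y) = -14 (l(D, y) = -6 - 8 = -14)
C = -2 (C = -2*1 = -2)
H(z) = -8/13 (H(z) = (8 + 0)/(-2 - 11) = 8/(-13) = 8*(-1/13) = -8/13)
l(-18, 22)*(H(-14) - 1*(-355)) = -14*(-8/13 - 1*(-355)) = -14*(-8/13 + 355) = -14*4607/13 = -64498/13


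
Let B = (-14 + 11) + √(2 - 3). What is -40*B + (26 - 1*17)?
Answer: 129 - 40*I ≈ 129.0 - 40.0*I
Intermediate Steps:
B = -3 + I (B = -3 + √(-1) = -3 + I ≈ -3.0 + 1.0*I)
-40*B + (26 - 1*17) = -40*(-3 + I) + (26 - 1*17) = (120 - 40*I) + (26 - 17) = (120 - 40*I) + 9 = 129 - 40*I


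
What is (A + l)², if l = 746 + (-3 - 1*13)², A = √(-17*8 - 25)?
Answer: (1002 + I*√161)² ≈ 1.0038e+6 + 25428.0*I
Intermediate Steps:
A = I*√161 (A = √(-136 - 25) = √(-161) = I*√161 ≈ 12.689*I)
l = 1002 (l = 746 + (-3 - 13)² = 746 + (-16)² = 746 + 256 = 1002)
(A + l)² = (I*√161 + 1002)² = (1002 + I*√161)²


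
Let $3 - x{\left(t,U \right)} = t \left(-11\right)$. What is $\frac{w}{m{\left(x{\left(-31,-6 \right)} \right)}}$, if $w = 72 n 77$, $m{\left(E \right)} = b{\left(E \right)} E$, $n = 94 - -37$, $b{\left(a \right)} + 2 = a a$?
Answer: $- \frac{181566}{9653449} \approx -0.018808$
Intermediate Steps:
$b{\left(a \right)} = -2 + a^{2}$ ($b{\left(a \right)} = -2 + a a = -2 + a^{2}$)
$x{\left(t,U \right)} = 3 + 11 t$ ($x{\left(t,U \right)} = 3 - t \left(-11\right) = 3 - - 11 t = 3 + 11 t$)
$n = 131$ ($n = 94 + 37 = 131$)
$m{\left(E \right)} = E \left(-2 + E^{2}\right)$ ($m{\left(E \right)} = \left(-2 + E^{2}\right) E = E \left(-2 + E^{2}\right)$)
$w = 726264$ ($w = 72 \cdot 131 \cdot 77 = 9432 \cdot 77 = 726264$)
$\frac{w}{m{\left(x{\left(-31,-6 \right)} \right)}} = \frac{726264}{\left(3 + 11 \left(-31\right)\right) \left(-2 + \left(3 + 11 \left(-31\right)\right)^{2}\right)} = \frac{726264}{\left(3 - 341\right) \left(-2 + \left(3 - 341\right)^{2}\right)} = \frac{726264}{\left(-338\right) \left(-2 + \left(-338\right)^{2}\right)} = \frac{726264}{\left(-338\right) \left(-2 + 114244\right)} = \frac{726264}{\left(-338\right) 114242} = \frac{726264}{-38613796} = 726264 \left(- \frac{1}{38613796}\right) = - \frac{181566}{9653449}$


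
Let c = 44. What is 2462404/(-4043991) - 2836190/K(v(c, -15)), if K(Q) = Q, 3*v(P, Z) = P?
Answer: -2457763489189/12709686 ≈ -1.9338e+5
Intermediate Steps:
v(P, Z) = P/3
2462404/(-4043991) - 2836190/K(v(c, -15)) = 2462404/(-4043991) - 2836190/((⅓)*44) = 2462404*(-1/4043991) - 2836190/44/3 = -351772/577713 - 2836190*3/44 = -351772/577713 - 4254285/22 = -2457763489189/12709686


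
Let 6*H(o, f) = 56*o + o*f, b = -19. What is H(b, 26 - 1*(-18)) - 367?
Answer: -2051/3 ≈ -683.67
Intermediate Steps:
H(o, f) = 28*o/3 + f*o/6 (H(o, f) = (56*o + o*f)/6 = (56*o + f*o)/6 = 28*o/3 + f*o/6)
H(b, 26 - 1*(-18)) - 367 = (⅙)*(-19)*(56 + (26 - 1*(-18))) - 367 = (⅙)*(-19)*(56 + (26 + 18)) - 367 = (⅙)*(-19)*(56 + 44) - 367 = (⅙)*(-19)*100 - 367 = -950/3 - 367 = -2051/3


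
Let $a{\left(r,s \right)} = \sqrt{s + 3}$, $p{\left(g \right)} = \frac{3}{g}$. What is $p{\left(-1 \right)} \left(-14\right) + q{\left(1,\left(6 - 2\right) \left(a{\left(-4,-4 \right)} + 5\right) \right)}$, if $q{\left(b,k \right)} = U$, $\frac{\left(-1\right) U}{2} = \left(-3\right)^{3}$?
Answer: $96$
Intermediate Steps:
$a{\left(r,s \right)} = \sqrt{3 + s}$
$U = 54$ ($U = - 2 \left(-3\right)^{3} = \left(-2\right) \left(-27\right) = 54$)
$q{\left(b,k \right)} = 54$
$p{\left(-1 \right)} \left(-14\right) + q{\left(1,\left(6 - 2\right) \left(a{\left(-4,-4 \right)} + 5\right) \right)} = \frac{3}{-1} \left(-14\right) + 54 = 3 \left(-1\right) \left(-14\right) + 54 = \left(-3\right) \left(-14\right) + 54 = 42 + 54 = 96$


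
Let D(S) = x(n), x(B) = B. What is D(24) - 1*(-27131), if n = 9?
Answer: 27140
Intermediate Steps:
D(S) = 9
D(24) - 1*(-27131) = 9 - 1*(-27131) = 9 + 27131 = 27140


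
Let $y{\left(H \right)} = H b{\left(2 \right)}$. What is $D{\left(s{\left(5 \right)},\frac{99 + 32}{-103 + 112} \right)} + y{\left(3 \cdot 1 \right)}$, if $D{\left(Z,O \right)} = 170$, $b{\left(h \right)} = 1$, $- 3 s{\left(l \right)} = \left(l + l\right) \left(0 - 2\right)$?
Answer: $173$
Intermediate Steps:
$s{\left(l \right)} = \frac{4 l}{3}$ ($s{\left(l \right)} = - \frac{\left(l + l\right) \left(0 - 2\right)}{3} = - \frac{2 l \left(-2\right)}{3} = - \frac{\left(-4\right) l}{3} = \frac{4 l}{3}$)
$y{\left(H \right)} = H$ ($y{\left(H \right)} = H 1 = H$)
$D{\left(s{\left(5 \right)},\frac{99 + 32}{-103 + 112} \right)} + y{\left(3 \cdot 1 \right)} = 170 + 3 \cdot 1 = 170 + 3 = 173$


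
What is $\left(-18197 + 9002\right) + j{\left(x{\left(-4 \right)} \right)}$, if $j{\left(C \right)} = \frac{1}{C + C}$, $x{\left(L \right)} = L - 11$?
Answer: $- \frac{275851}{30} \approx -9195.0$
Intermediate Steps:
$x{\left(L \right)} = -11 + L$
$j{\left(C \right)} = \frac{1}{2 C}$
$\left(-18197 + 9002\right) + j{\left(x{\left(-4 \right)} \right)} = \left(-18197 + 9002\right) + \frac{1}{2 \left(-11 - 4\right)} = -9195 + \frac{1}{2 \left(-15\right)} = -9195 + \frac{1}{2} \left(- \frac{1}{15}\right) = -9195 - \frac{1}{30} = - \frac{275851}{30}$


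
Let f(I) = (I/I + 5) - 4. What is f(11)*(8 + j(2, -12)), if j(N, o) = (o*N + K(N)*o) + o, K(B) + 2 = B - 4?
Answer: 40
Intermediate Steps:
K(B) = -6 + B (K(B) = -2 + (B - 4) = -2 + (-4 + B) = -6 + B)
j(N, o) = o + N*o + o*(-6 + N) (j(N, o) = (o*N + (-6 + N)*o) + o = (N*o + o*(-6 + N)) + o = o + N*o + o*(-6 + N))
f(I) = 2 (f(I) = (1 + 5) - 4 = 6 - 4 = 2)
f(11)*(8 + j(2, -12)) = 2*(8 - 12*(-5 + 2*2)) = 2*(8 - 12*(-5 + 4)) = 2*(8 - 12*(-1)) = 2*(8 + 12) = 2*20 = 40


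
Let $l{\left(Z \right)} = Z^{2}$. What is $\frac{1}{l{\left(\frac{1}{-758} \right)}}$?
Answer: $574564$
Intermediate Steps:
$\frac{1}{l{\left(\frac{1}{-758} \right)}} = \frac{1}{\left(\frac{1}{-758}\right)^{2}} = \frac{1}{\left(- \frac{1}{758}\right)^{2}} = \frac{1}{\frac{1}{574564}} = 574564$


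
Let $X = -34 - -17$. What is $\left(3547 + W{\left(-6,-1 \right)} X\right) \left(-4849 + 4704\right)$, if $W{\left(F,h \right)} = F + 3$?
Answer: $-521710$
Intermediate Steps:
$W{\left(F,h \right)} = 3 + F$
$X = -17$ ($X = -34 + 17 = -17$)
$\left(3547 + W{\left(-6,-1 \right)} X\right) \left(-4849 + 4704\right) = \left(3547 + \left(3 - 6\right) \left(-17\right)\right) \left(-4849 + 4704\right) = \left(3547 - -51\right) \left(-145\right) = \left(3547 + 51\right) \left(-145\right) = 3598 \left(-145\right) = -521710$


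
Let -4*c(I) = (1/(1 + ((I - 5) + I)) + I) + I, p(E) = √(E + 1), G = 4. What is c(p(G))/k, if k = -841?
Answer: 1/3364 + 5*√5/6728 ≈ 0.0019590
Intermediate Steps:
p(E) = √(1 + E)
c(I) = -I/2 - 1/(4*(-4 + 2*I)) (c(I) = -((1/(1 + ((I - 5) + I)) + I) + I)/4 = -((1/(1 + ((-5 + I) + I)) + I) + I)/4 = -((1/(1 + (-5 + 2*I)) + I) + I)/4 = -((1/(-4 + 2*I) + I) + I)/4 = -((I + 1/(-4 + 2*I)) + I)/4 = -(1/(-4 + 2*I) + 2*I)/4 = -I/2 - 1/(4*(-4 + 2*I)))
c(p(G))/k = ((-⅛ + √(1 + 4) - (√(1 + 4))²/2)/(-2 + √(1 + 4)))/(-841) = ((-⅛ + √5 - (√5)²/2)/(-2 + √5))*(-1/841) = ((-⅛ + √5 - ½*5)/(-2 + √5))*(-1/841) = ((-⅛ + √5 - 5/2)/(-2 + √5))*(-1/841) = ((-21/8 + √5)/(-2 + √5))*(-1/841) = -(-21/8 + √5)/(841*(-2 + √5))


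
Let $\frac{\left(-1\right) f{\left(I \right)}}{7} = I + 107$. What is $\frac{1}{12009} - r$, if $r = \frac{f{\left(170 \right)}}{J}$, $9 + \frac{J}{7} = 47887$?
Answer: $\frac{3374371}{574966902} \approx 0.0058688$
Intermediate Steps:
$f{\left(I \right)} = -749 - 7 I$ ($f{\left(I \right)} = - 7 \left(I + 107\right) = - 7 \left(107 + I\right) = -749 - 7 I$)
$J = 335146$ ($J = -63 + 7 \cdot 47887 = -63 + 335209 = 335146$)
$r = - \frac{277}{47878}$ ($r = \frac{-749 - 1190}{335146} = \left(-749 - 1190\right) \frac{1}{335146} = \left(-1939\right) \frac{1}{335146} = - \frac{277}{47878} \approx -0.0057855$)
$\frac{1}{12009} - r = \frac{1}{12009} - - \frac{277}{47878} = \frac{1}{12009} + \frac{277}{47878} = \frac{3374371}{574966902}$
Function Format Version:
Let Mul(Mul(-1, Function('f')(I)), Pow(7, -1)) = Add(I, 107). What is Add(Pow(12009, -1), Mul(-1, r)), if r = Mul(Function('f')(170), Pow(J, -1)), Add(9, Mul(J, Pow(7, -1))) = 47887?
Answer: Rational(3374371, 574966902) ≈ 0.0058688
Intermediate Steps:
Function('f')(I) = Add(-749, Mul(-7, I)) (Function('f')(I) = Mul(-7, Add(I, 107)) = Mul(-7, Add(107, I)) = Add(-749, Mul(-7, I)))
J = 335146 (J = Add(-63, Mul(7, 47887)) = Add(-63, 335209) = 335146)
r = Rational(-277, 47878) (r = Mul(Add(-749, Mul(-7, 170)), Pow(335146, -1)) = Mul(Add(-749, -1190), Rational(1, 335146)) = Mul(-1939, Rational(1, 335146)) = Rational(-277, 47878) ≈ -0.0057855)
Add(Pow(12009, -1), Mul(-1, r)) = Add(Pow(12009, -1), Mul(-1, Rational(-277, 47878))) = Add(Rational(1, 12009), Rational(277, 47878)) = Rational(3374371, 574966902)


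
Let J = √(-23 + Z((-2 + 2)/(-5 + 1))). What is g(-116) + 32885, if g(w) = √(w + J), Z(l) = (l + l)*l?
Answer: 32885 + √(-116 + I*√23) ≈ 32885.0 + 10.773*I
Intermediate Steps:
Z(l) = 2*l² (Z(l) = (2*l)*l = 2*l²)
J = I*√23 (J = √(-23 + 2*((-2 + 2)/(-5 + 1))²) = √(-23 + 2*(0/(-4))²) = √(-23 + 2*(0*(-¼))²) = √(-23 + 2*0²) = √(-23 + 2*0) = √(-23 + 0) = √(-23) = I*√23 ≈ 4.7958*I)
g(w) = √(w + I*√23)
g(-116) + 32885 = √(-116 + I*√23) + 32885 = 32885 + √(-116 + I*√23)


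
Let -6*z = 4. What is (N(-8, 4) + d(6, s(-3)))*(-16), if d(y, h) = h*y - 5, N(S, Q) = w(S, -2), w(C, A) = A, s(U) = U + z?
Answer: 464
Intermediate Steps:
z = -⅔ (z = -⅙*4 = -⅔ ≈ -0.66667)
s(U) = -⅔ + U (s(U) = U - ⅔ = -⅔ + U)
N(S, Q) = -2
d(y, h) = -5 + h*y
(N(-8, 4) + d(6, s(-3)))*(-16) = (-2 + (-5 + (-⅔ - 3)*6))*(-16) = (-2 + (-5 - 11/3*6))*(-16) = (-2 + (-5 - 22))*(-16) = (-2 - 27)*(-16) = -29*(-16) = 464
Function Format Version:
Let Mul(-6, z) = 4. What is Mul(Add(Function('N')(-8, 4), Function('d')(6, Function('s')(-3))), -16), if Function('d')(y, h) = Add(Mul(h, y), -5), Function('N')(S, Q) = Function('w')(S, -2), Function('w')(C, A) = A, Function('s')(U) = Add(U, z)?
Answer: 464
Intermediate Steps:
z = Rational(-2, 3) (z = Mul(Rational(-1, 6), 4) = Rational(-2, 3) ≈ -0.66667)
Function('s')(U) = Add(Rational(-2, 3), U) (Function('s')(U) = Add(U, Rational(-2, 3)) = Add(Rational(-2, 3), U))
Function('N')(S, Q) = -2
Function('d')(y, h) = Add(-5, Mul(h, y))
Mul(Add(Function('N')(-8, 4), Function('d')(6, Function('s')(-3))), -16) = Mul(Add(-2, Add(-5, Mul(Add(Rational(-2, 3), -3), 6))), -16) = Mul(Add(-2, Add(-5, Mul(Rational(-11, 3), 6))), -16) = Mul(Add(-2, Add(-5, -22)), -16) = Mul(Add(-2, -27), -16) = Mul(-29, -16) = 464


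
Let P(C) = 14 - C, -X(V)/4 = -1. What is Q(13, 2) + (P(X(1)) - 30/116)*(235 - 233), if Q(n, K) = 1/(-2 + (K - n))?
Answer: 7316/377 ≈ 19.406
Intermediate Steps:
X(V) = 4 (X(V) = -4*(-1) = 4)
Q(n, K) = 1/(-2 + K - n)
Q(13, 2) + (P(X(1)) - 30/116)*(235 - 233) = -1/(2 + 13 - 1*2) + ((14 - 1*4) - 30/116)*(235 - 233) = -1/(2 + 13 - 2) + ((14 - 4) - 30*1/116)*2 = -1/13 + (10 - 15/58)*2 = -1*1/13 + (565/58)*2 = -1/13 + 565/29 = 7316/377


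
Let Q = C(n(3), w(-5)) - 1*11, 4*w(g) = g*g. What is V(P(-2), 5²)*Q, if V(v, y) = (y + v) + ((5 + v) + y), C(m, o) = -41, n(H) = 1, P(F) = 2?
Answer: -3068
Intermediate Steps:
w(g) = g²/4 (w(g) = (g*g)/4 = g²/4)
V(v, y) = 5 + 2*v + 2*y (V(v, y) = (v + y) + (5 + v + y) = 5 + 2*v + 2*y)
Q = -52 (Q = -41 - 1*11 = -41 - 11 = -52)
V(P(-2), 5²)*Q = (5 + 2*2 + 2*5²)*(-52) = (5 + 4 + 2*25)*(-52) = (5 + 4 + 50)*(-52) = 59*(-52) = -3068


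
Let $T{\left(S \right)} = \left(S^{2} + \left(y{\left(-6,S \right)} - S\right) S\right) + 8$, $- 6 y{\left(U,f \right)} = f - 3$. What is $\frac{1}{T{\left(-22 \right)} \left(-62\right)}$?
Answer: $\frac{3}{15562} \approx 0.00019278$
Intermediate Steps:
$y{\left(U,f \right)} = \frac{1}{2} - \frac{f}{6}$ ($y{\left(U,f \right)} = - \frac{f - 3}{6} = - \frac{-3 + f}{6} = \frac{1}{2} - \frac{f}{6}$)
$T{\left(S \right)} = 8 + S^{2} + S \left(\frac{1}{2} - \frac{7 S}{6}\right)$ ($T{\left(S \right)} = \left(S^{2} + \left(\left(\frac{1}{2} - \frac{S}{6}\right) - S\right) S\right) + 8 = \left(S^{2} + \left(\frac{1}{2} - \frac{7 S}{6}\right) S\right) + 8 = \left(S^{2} + S \left(\frac{1}{2} - \frac{7 S}{6}\right)\right) + 8 = 8 + S^{2} + S \left(\frac{1}{2} - \frac{7 S}{6}\right)$)
$\frac{1}{T{\left(-22 \right)} \left(-62\right)} = \frac{1}{\left(8 - - \frac{11 \left(-3 - 22\right)}{3}\right) \left(-62\right)} = \frac{1}{\left(8 - \left(- \frac{11}{3}\right) \left(-25\right)\right) \left(-62\right)} = \frac{1}{\left(8 - \frac{275}{3}\right) \left(-62\right)} = \frac{1}{\left(- \frac{251}{3}\right) \left(-62\right)} = \frac{1}{\frac{15562}{3}} = \frac{3}{15562}$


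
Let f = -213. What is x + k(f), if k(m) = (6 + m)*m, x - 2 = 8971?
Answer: 53064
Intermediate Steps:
x = 8973 (x = 2 + 8971 = 8973)
k(m) = m*(6 + m)
x + k(f) = 8973 - 213*(6 - 213) = 8973 - 213*(-207) = 8973 + 44091 = 53064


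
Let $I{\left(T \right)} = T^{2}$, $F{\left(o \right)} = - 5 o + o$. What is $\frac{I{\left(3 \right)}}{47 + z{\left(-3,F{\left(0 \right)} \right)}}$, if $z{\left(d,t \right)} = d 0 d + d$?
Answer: $\frac{9}{44} \approx 0.20455$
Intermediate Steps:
$F{\left(o \right)} = - 4 o$
$z{\left(d,t \right)} = d$ ($z{\left(d,t \right)} = 0 d + d = 0 + d = d$)
$\frac{I{\left(3 \right)}}{47 + z{\left(-3,F{\left(0 \right)} \right)}} = \frac{3^{2}}{47 - 3} = \frac{9}{44}$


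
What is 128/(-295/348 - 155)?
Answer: -44544/54235 ≈ -0.82131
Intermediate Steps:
128/(-295/348 - 155) = 128/(-54235/348) = 128*(-348/54235) = -44544/54235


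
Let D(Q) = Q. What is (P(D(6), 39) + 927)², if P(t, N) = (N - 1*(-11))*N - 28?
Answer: 8116801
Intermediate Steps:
P(t, N) = -28 + N*(11 + N) (P(t, N) = (N + 11)*N - 28 = (11 + N)*N - 28 = N*(11 + N) - 28 = -28 + N*(11 + N))
(P(D(6), 39) + 927)² = ((-28 + 39² + 11*39) + 927)² = ((-28 + 1521 + 429) + 927)² = (1922 + 927)² = 2849² = 8116801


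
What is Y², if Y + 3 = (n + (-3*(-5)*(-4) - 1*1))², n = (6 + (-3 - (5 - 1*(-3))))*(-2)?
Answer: 6749604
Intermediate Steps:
n = 10 (n = (6 + (-3 - (5 + 3)))*(-2) = (6 + (-3 - 1*8))*(-2) = (6 + (-3 - 8))*(-2) = (6 - 11)*(-2) = -5*(-2) = 10)
Y = 2598 (Y = -3 + (10 + (-3*(-5)*(-4) - 1*1))² = -3 + (10 + (15*(-4) - 1))² = -3 + (10 + (-60 - 1))² = -3 + (10 - 61)² = -3 + (-51)² = -3 + 2601 = 2598)
Y² = 2598² = 6749604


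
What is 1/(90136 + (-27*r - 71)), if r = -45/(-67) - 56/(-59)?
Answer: 3953/355853956 ≈ 1.1108e-5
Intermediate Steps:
r = 6407/3953 (r = -45*(-1/67) - 56*(-1/59) = 45/67 + 56/59 = 6407/3953 ≈ 1.6208)
1/(90136 + (-27*r - 71)) = 1/(90136 + (-27*6407/3953 - 71)) = 1/(90136 + (-172989/3953 - 71)) = 1/(90136 - 453652/3953) = 1/(355853956/3953) = 3953/355853956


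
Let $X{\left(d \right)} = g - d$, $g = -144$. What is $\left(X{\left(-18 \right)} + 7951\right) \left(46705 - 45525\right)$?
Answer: $9233500$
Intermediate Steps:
$X{\left(d \right)} = -144 - d$
$\left(X{\left(-18 \right)} + 7951\right) \left(46705 - 45525\right) = \left(\left(-144 - -18\right) + 7951\right) \left(46705 - 45525\right) = \left(\left(-144 + 18\right) + 7951\right) 1180 = \left(-126 + 7951\right) 1180 = 7825 \cdot 1180 = 9233500$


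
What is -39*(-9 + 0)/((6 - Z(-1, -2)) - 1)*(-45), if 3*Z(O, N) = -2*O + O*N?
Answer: -47385/11 ≈ -4307.7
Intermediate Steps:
Z(O, N) = -2*O/3 + N*O/3 (Z(O, N) = (-2*O + O*N)/3 = (-2*O + N*O)/3 = -2*O/3 + N*O/3)
-39*(-9 + 0)/((6 - Z(-1, -2)) - 1)*(-45) = -39*(-9 + 0)/((6 - (-1)*(-2 - 2)/3) - 1)*(-45) = -(-351)/((6 - (-1)*(-4)/3) - 1)*(-45) = -(-351)/((6 - 1*4/3) - 1)*(-45) = -(-351)/((6 - 4/3) - 1)*(-45) = -(-351)/(14/3 - 1)*(-45) = -(-351)/11/3*(-45) = -(-351)*3/11*(-45) = -39*(-27/11)*(-45) = (1053/11)*(-45) = -47385/11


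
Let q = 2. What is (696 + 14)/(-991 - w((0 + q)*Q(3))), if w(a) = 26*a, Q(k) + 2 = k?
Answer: -710/1043 ≈ -0.68073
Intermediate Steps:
Q(k) = -2 + k
(696 + 14)/(-991 - w((0 + q)*Q(3))) = (696 + 14)/(-991 - 26*(0 + 2)*(-2 + 3)) = 710/(-991 - 26*2*1) = 710/(-991 - 26*2) = 710/(-991 - 1*52) = 710/(-991 - 52) = 710/(-1043) = 710*(-1/1043) = -710/1043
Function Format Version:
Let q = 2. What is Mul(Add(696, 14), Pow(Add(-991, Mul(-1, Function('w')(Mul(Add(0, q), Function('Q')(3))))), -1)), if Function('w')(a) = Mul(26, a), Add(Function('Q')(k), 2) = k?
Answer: Rational(-710, 1043) ≈ -0.68073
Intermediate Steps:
Function('Q')(k) = Add(-2, k)
Mul(Add(696, 14), Pow(Add(-991, Mul(-1, Function('w')(Mul(Add(0, q), Function('Q')(3))))), -1)) = Mul(Add(696, 14), Pow(Add(-991, Mul(-1, Mul(26, Mul(Add(0, 2), Add(-2, 3))))), -1)) = Mul(710, Pow(Add(-991, Mul(-1, Mul(26, Mul(2, 1)))), -1)) = Mul(710, Pow(Add(-991, Mul(-1, Mul(26, 2))), -1)) = Mul(710, Pow(Add(-991, Mul(-1, 52)), -1)) = Mul(710, Pow(Add(-991, -52), -1)) = Mul(710, Pow(-1043, -1)) = Mul(710, Rational(-1, 1043)) = Rational(-710, 1043)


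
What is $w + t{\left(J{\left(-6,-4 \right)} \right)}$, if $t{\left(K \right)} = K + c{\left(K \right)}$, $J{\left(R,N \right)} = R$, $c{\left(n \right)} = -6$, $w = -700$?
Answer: $-712$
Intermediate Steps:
$t{\left(K \right)} = -6 + K$ ($t{\left(K \right)} = K - 6 = -6 + K$)
$w + t{\left(J{\left(-6,-4 \right)} \right)} = -700 - 12 = -712$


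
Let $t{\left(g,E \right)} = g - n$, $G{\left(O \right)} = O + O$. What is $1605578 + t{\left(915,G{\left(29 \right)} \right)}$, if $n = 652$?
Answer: $1605841$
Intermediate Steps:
$G{\left(O \right)} = 2 O$
$t{\left(g,E \right)} = -652 + g$ ($t{\left(g,E \right)} = g - 652 = -652 + g$)
$1605578 + t{\left(915,G{\left(29 \right)} \right)} = 1605578 + \left(-652 + 915\right) = 1605578 + 263 = 1605841$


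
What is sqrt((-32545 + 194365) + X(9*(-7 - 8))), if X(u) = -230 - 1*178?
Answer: 2*sqrt(40353) ≈ 401.76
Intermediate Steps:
X(u) = -408 (X(u) = -230 - 178 = -408)
sqrt((-32545 + 194365) + X(9*(-7 - 8))) = sqrt((-32545 + 194365) - 408) = sqrt(161820 - 408) = sqrt(161412) = 2*sqrt(40353)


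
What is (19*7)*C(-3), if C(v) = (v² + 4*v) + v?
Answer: -798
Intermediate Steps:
C(v) = v² + 5*v
(19*7)*C(-3) = (19*7)*(-3*(5 - 3)) = 133*(-3*2) = 133*(-6) = -798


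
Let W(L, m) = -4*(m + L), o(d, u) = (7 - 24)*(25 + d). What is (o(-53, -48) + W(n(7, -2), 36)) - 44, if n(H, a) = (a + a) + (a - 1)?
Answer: 316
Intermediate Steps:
n(H, a) = -1 + 3*a (n(H, a) = 2*a + (-1 + a) = -1 + 3*a)
o(d, u) = -425 - 17*d (o(d, u) = -17*(25 + d) = -425 - 17*d)
W(L, m) = -4*L - 4*m (W(L, m) = -4*(L + m) = -4*L - 4*m)
(o(-53, -48) + W(n(7, -2), 36)) - 44 = ((-425 - 17*(-53)) + (-4*(-1 + 3*(-2)) - 4*36)) - 44 = ((-425 + 901) + (-4*(-1 - 6) - 144)) - 44 = (476 + (-4*(-7) - 144)) - 44 = (476 + (28 - 144)) - 44 = (476 - 116) - 44 = 360 - 44 = 316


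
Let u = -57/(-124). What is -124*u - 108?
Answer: -165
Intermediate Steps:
u = 57/124 (u = -57*(-1/124) = 57/124 ≈ 0.45968)
-124*u - 108 = -124*57/124 - 108 = -57 - 108 = -165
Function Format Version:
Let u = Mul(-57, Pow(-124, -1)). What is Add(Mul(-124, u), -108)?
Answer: -165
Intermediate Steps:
u = Rational(57, 124) (u = Mul(-57, Rational(-1, 124)) = Rational(57, 124) ≈ 0.45968)
Add(Mul(-124, u), -108) = Add(Mul(-124, Rational(57, 124)), -108) = Add(-57, -108) = -165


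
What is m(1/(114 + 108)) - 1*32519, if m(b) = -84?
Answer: -32603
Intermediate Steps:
m(1/(114 + 108)) - 1*32519 = -84 - 1*32519 = -84 - 32519 = -32603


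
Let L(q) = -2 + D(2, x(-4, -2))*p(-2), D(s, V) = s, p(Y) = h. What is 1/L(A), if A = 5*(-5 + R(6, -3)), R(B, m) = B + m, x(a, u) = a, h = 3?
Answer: ¼ ≈ 0.25000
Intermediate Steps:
p(Y) = 3
A = -10 (A = 5*(-5 + (6 - 3)) = 5*(-5 + 3) = 5*(-2) = -10)
L(q) = 4 (L(q) = -2 + 2*3 = -2 + 6 = 4)
1/L(A) = 1/4 = ¼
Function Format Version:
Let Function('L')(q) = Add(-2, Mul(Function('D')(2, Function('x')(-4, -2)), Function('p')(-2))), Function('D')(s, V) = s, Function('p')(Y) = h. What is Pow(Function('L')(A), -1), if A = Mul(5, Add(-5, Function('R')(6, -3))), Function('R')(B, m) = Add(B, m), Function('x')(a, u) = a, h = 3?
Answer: Rational(1, 4) ≈ 0.25000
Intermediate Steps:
Function('p')(Y) = 3
A = -10 (A = Mul(5, Add(-5, Add(6, -3))) = Mul(5, Add(-5, 3)) = Mul(5, -2) = -10)
Function('L')(q) = 4 (Function('L')(q) = Add(-2, Mul(2, 3)) = Add(-2, 6) = 4)
Pow(Function('L')(A), -1) = Pow(4, -1) = Rational(1, 4)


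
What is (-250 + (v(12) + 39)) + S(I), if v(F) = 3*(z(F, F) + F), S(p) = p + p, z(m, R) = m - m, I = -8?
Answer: -191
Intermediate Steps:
z(m, R) = 0
S(p) = 2*p
v(F) = 3*F (v(F) = 3*(0 + F) = 3*F)
(-250 + (v(12) + 39)) + S(I) = (-250 + (3*12 + 39)) + 2*(-8) = (-250 + (36 + 39)) - 16 = (-250 + 75) - 16 = -175 - 16 = -191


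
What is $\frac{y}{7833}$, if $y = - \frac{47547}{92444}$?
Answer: $- \frac{15849}{241371284} \approx -6.5662 \cdot 10^{-5}$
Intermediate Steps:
$y = - \frac{47547}{92444}$ ($y = \left(-47547\right) \frac{1}{92444} = - \frac{47547}{92444} \approx -0.51433$)
$\frac{y}{7833} = - \frac{47547}{92444 \cdot 7833} = \left(- \frac{47547}{92444}\right) \frac{1}{7833} = - \frac{15849}{241371284}$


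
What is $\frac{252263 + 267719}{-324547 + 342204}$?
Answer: $\frac{519982}{17657} \approx 29.449$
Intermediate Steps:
$\frac{252263 + 267719}{-324547 + 342204} = \frac{519982}{17657}$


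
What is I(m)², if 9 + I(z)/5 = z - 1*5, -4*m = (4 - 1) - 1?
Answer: 21025/4 ≈ 5256.3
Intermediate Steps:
m = -½ (m = -((4 - 1) - 1)/4 = -(3 - 1)/4 = -¼*2 = -½ ≈ -0.50000)
I(z) = -70 + 5*z (I(z) = -45 + 5*(z - 1*5) = -45 + 5*(z - 5) = -45 + 5*(-5 + z) = -45 + (-25 + 5*z) = -70 + 5*z)
I(m)² = (-70 + 5*(-½))² = (-70 - 5/2)² = (-145/2)² = 21025/4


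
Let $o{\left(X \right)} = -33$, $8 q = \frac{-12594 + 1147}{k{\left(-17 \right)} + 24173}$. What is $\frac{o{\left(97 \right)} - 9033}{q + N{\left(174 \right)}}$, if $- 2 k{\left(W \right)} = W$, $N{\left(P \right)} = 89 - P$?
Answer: $\frac{1753835832}{16454867} \approx 106.58$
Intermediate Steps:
$k{\left(W \right)} = - \frac{W}{2}$
$q = - \frac{11447}{193452}$ ($q = \frac{\left(-12594 + 1147\right) \frac{1}{\left(- \frac{1}{2}\right) \left(-17\right) + 24173}}{8} = \frac{\left(-11447\right) \frac{1}{\frac{17}{2} + 24173}}{8} = \frac{\left(-11447\right) \frac{1}{\frac{48363}{2}}}{8} = \frac{\left(-11447\right) \frac{2}{48363}}{8} = \frac{1}{8} \left(- \frac{22894}{48363}\right) = - \frac{11447}{193452} \approx -0.059172$)
$\frac{o{\left(97 \right)} - 9033}{q + N{\left(174 \right)}} = \frac{-33 - 9033}{- \frac{11447}{193452} + \left(89 - 174\right)} = - \frac{9066}{- \frac{11447}{193452} + \left(89 - 174\right)} = - \frac{9066}{- \frac{11447}{193452} - 85} = - \frac{9066}{- \frac{16454867}{193452}} = \left(-9066\right) \left(- \frac{193452}{16454867}\right) = \frac{1753835832}{16454867}$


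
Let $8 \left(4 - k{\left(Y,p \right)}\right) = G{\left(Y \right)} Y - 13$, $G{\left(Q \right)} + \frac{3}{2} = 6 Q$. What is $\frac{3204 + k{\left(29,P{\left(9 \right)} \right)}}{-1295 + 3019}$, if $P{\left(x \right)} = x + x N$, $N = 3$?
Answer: $\frac{41349}{27584} \approx 1.499$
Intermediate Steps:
$G{\left(Q \right)} = - \frac{3}{2} + 6 Q$
$P{\left(x \right)} = 4 x$ ($P{\left(x \right)} = x + x 3 = x + 3 x = 4 x$)
$k{\left(Y,p \right)} = \frac{45}{8} - \frac{Y \left(- \frac{3}{2} + 6 Y\right)}{8}$ ($k{\left(Y,p \right)} = 4 - \frac{\left(- \frac{3}{2} + 6 Y\right) Y - 13}{8} = 4 - \frac{Y \left(- \frac{3}{2} + 6 Y\right) - 13}{8} = 4 - \frac{-13 + Y \left(- \frac{3}{2} + 6 Y\right)}{8} = 4 - \left(- \frac{13}{8} + \frac{Y \left(- \frac{3}{2} + 6 Y\right)}{8}\right) = \frac{45}{8} - \frac{Y \left(- \frac{3}{2} + 6 Y\right)}{8}$)
$\frac{3204 + k{\left(29,P{\left(9 \right)} \right)}}{-1295 + 3019} = \frac{3204 + \left(\frac{45}{8} - \frac{87 \left(-1 + 4 \cdot 29\right)}{16}\right)}{-1295 + 3019} = \frac{3204 + \left(\frac{45}{8} - \frac{87 \left(-1 + 116\right)}{16}\right)}{1724} = \left(3204 + \left(\frac{45}{8} - \frac{87}{16} \cdot 115\right)\right) \frac{1}{1724} = \left(3204 + \left(\frac{45}{8} - \frac{10005}{16}\right)\right) \frac{1}{1724} = \left(3204 - \frac{9915}{16}\right) \frac{1}{1724} = \frac{41349}{16} \cdot \frac{1}{1724} = \frac{41349}{27584}$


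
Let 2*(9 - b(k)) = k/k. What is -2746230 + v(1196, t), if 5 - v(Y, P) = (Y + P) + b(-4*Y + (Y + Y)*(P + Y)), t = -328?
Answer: -5494203/2 ≈ -2.7471e+6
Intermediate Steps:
b(k) = 17/2 (b(k) = 9 - k/(2*k) = 9 - 1/2*1 = 9 - 1/2 = 17/2)
v(Y, P) = -7/2 - P - Y (v(Y, P) = 5 - ((Y + P) + 17/2) = 5 - ((P + Y) + 17/2) = 5 - (17/2 + P + Y) = 5 + (-17/2 - P - Y) = -7/2 - P - Y)
-2746230 + v(1196, t) = -2746230 + (-7/2 - 1*(-328) - 1*1196) = -2746230 + (-7/2 + 328 - 1196) = -2746230 - 1743/2 = -5494203/2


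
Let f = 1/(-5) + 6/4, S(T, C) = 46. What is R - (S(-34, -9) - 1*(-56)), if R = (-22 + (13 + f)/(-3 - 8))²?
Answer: 44089/100 ≈ 440.89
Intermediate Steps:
f = 13/10 (f = 1*(-⅕) + 6*(¼) = -⅕ + 3/2 = 13/10 ≈ 1.3000)
R = 54289/100 (R = (-22 + (13 + 13/10)/(-3 - 8))² = (-22 + (143/10)/(-11))² = (-22 + (143/10)*(-1/11))² = (-22 - 13/10)² = (-233/10)² = 54289/100 ≈ 542.89)
R - (S(-34, -9) - 1*(-56)) = 54289/100 - (46 - 1*(-56)) = 54289/100 - (46 + 56) = 54289/100 - 1*102 = 54289/100 - 102 = 44089/100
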